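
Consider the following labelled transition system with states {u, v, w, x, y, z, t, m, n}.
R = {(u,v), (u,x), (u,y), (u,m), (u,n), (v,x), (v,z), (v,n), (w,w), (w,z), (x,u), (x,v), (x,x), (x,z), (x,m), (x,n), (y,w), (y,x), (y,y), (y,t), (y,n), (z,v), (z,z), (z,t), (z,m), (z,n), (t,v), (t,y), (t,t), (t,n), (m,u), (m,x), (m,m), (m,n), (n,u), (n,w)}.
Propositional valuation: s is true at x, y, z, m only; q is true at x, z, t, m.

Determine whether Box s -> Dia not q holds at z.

Yes

At z: Box s is false, Dia not q is true, so Box s -> Dia not q is true.
  At z: Box s requires s at every successor {v, z, t, m, n}.
    s fails at v, so Box s is false at z.
  At z: Dia not q requires not q at some successor in {v, z, t, m, n}.
    not q holds at v, so Dia not q is true at z.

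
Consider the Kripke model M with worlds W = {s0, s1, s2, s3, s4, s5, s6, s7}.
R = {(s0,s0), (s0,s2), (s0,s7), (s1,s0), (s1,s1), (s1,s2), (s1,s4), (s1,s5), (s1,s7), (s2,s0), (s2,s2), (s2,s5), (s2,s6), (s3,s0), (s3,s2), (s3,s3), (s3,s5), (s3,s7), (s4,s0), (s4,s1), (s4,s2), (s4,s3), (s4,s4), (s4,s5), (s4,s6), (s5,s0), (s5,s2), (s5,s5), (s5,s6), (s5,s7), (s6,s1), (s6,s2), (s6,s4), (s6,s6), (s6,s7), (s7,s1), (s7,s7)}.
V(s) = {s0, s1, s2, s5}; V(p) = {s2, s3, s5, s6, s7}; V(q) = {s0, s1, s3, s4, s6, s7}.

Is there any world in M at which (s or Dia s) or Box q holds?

Let φ = (s or Dia s) or Box q. Evaluate φ at each world:
  s0 (successors {s0, s2, s7}): φ is true.
  s1 (successors {s0, s1, s2, s4, s5, s7}): φ is true.
  s2 (successors {s0, s2, s5, s6}): φ is true.
  s3 (successors {s0, s2, s3, s5, s7}): φ is true.
  s4 (successors {s0, s1, s2, s3, s4, s5, s6}): φ is true.
  s5 (successors {s0, s2, s5, s6, s7}): φ is true.
  s6 (successors {s1, s2, s4, s6, s7}): φ is true.
  s7 (successors {s1, s7}): φ is true.
Detail at s0 (witness):
  At s0: s or Dia s is true, Box q is false, so (s or Dia s) or Box q is true.
    At s0: s is true, Dia s is true, so s or Dia s is true.
      At s0: Dia s requires s at some successor in {s0, s2, s7}.
        s holds at s0, so Dia s is true at s0.
    At s0: Box q requires q at every successor {s0, s2, s7}.
      q fails at s2, so Box q is false at s0.

Yes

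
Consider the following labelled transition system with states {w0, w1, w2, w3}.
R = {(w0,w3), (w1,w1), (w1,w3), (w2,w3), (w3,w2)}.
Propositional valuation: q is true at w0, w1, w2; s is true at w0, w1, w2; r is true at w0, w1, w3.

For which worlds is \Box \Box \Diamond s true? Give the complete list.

w3

Let φ = \Box \Box \Diamond s. Evaluate φ at each world:
  w0 (successors {w3}): φ is false.
  w1 (successors {w1, w3}): φ is false.
  w2 (successors {w3}): φ is false.
  w3 (successors {w2}): φ is true.
For instance, at w1:
  At w1: \Box \Box \Diamond s requires \Box \Diamond s at every successor {w1, w3}.
    \Box \Diamond s fails at w3, so \Box \Box \Diamond s is false at w1.
      At w3: \Box \Diamond s requires \Diamond s at every successor {w2}.
        \Diamond s fails at w2, so \Box \Diamond s is false at w3.
Satisfying worlds: {w3}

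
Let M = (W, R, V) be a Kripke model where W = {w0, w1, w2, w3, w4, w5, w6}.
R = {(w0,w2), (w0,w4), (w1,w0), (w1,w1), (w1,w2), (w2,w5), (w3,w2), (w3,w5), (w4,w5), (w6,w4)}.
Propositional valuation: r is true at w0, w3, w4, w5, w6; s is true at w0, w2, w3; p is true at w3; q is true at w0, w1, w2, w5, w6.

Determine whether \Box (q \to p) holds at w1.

At w1: \Box (q \to p) requires q \to p at every successor {w0, w1, w2}.
  q \to p fails at w0, so \Box (q \to p) is false at w1.

No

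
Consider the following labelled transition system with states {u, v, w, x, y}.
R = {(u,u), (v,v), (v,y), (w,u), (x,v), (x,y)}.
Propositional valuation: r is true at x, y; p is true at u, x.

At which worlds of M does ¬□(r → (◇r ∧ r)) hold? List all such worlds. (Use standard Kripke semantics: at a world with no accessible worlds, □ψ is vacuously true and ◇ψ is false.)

v, x

Let φ = ¬□(r → (◇r ∧ r)). Evaluate φ at each world:
  u (successors {u}): φ is false.
  v (successors {v, y}): φ is true.
  w (successors {u}): φ is false.
  x (successors {v, y}): φ is true.
  y (successors ∅): φ is false.
For instance, at u:
  At u: □(r → (◇r ∧ r)) is true, so ¬□(r → (◇r ∧ r)) is false.
    At u: □(r → (◇r ∧ r)) requires r → (◇r ∧ r) at every successor {u}.
      At u: r → (◇r ∧ r) is true.
    So □(r → (◇r ∧ r)) is true at u.
Satisfying worlds: {v, x}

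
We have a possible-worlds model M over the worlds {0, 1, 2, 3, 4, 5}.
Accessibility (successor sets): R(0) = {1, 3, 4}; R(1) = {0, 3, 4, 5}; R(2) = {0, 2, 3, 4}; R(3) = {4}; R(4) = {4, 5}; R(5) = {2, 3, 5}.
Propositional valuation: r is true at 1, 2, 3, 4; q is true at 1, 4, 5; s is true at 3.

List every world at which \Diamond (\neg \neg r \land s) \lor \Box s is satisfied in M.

0, 1, 2, 5

Let φ = \Diamond (\neg \neg r \land s) \lor \Box s. Evaluate φ at each world:
  0 (successors {1, 3, 4}): φ is true.
  1 (successors {0, 3, 4, 5}): φ is true.
  2 (successors {0, 2, 3, 4}): φ is true.
  3 (successors {4}): φ is false.
  4 (successors {4, 5}): φ is false.
  5 (successors {2, 3, 5}): φ is true.
For instance, at 5:
  At 5: \Diamond (\neg \neg r \land s) is true, \Box s is false, so \Diamond (\neg \neg r \land s) \lor \Box s is true.
    At 5: \Diamond (\neg \neg r \land s) requires \neg \neg r \land s at some successor in {2, 3, 5}.
      \neg \neg r \land s holds at 3, so \Diamond (\neg \neg r \land s) is true at 5.
    At 5: \Box s requires s at every successor {2, 3, 5}.
      s fails at 2, so \Box s is false at 5.
Satisfying worlds: {0, 1, 2, 5}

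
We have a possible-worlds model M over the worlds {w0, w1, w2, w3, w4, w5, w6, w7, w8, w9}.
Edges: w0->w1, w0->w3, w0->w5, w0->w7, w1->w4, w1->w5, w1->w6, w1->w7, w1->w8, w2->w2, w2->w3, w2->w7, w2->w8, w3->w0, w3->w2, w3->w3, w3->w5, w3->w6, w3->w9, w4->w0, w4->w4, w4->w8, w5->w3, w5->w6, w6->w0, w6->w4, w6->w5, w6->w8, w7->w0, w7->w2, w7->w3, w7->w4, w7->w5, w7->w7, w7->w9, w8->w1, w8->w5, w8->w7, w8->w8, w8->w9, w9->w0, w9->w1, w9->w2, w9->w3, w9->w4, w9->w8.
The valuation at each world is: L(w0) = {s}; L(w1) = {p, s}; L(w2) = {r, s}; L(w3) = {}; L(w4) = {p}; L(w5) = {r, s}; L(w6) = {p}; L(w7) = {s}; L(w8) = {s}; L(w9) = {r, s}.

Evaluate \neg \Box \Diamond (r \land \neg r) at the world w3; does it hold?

Recall that \Box ψ holds at a world iff ψ holds at every accessible world, and \Diamond ψ holds iff ψ holds at some accessible world.
At w3: \Box \Diamond (r \land \neg r) is false, so \neg \Box \Diamond (r \land \neg r) is true.
  At w3: \Box \Diamond (r \land \neg r) requires \Diamond (r \land \neg r) at every successor {w0, w2, w3, w5, w6, w9}.
    \Diamond (r \land \neg r) fails at w0, so \Box \Diamond (r \land \neg r) is false at w3.
      At w0: \Diamond (r \land \neg r) requires r \land \neg r at some successor in {w1, w3, w5, w7}.
        At w1: r \land \neg r is false.
        At w3: r \land \neg r is false.
        At w5: r \land \neg r is false.
        At w7: r \land \neg r is false.
      So \Diamond (r \land \neg r) is false at w0.

Yes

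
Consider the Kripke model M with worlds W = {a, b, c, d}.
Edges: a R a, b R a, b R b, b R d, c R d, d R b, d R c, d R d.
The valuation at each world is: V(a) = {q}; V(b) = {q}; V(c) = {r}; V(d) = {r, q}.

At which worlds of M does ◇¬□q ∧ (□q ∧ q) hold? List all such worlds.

b

Recall that □ψ holds at a world iff ψ holds at every accessible world, and ◇ψ holds iff ψ holds at some accessible world.
Let φ = ◇¬□q ∧ (□q ∧ q). Evaluate φ at each world:
  a (successors {a}): φ is false.
  b (successors {a, b, d}): φ is true.
  c (successors {d}): φ is false.
  d (successors {b, c, d}): φ is false.
For instance, at a:
  At a: ◇¬□q is false, □q ∧ q is true, so ◇¬□q ∧ (□q ∧ q) is false.
    At a: ◇¬□q requires ¬□q at some successor in {a}.
      At a: ¬□q is false.
    So ◇¬□q is false at a.
    At a: □q is true, q is true, so □q ∧ q is true.
      At a: □q requires q at every successor {a}.
        At a: q is true.
      So □q is true at a.
Satisfying worlds: {b}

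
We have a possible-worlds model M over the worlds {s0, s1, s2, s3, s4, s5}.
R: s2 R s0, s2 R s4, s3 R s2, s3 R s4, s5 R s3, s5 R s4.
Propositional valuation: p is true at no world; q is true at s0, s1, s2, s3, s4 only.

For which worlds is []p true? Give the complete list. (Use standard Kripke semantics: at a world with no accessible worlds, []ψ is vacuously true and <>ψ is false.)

s0, s1, s4

Let φ = []p. Evaluate φ at each world:
  s0 (successors ∅): φ is true.
  s1 (successors ∅): φ is true.
  s2 (successors {s0, s4}): φ is false.
  s3 (successors {s2, s4}): φ is false.
  s4 (successors ∅): φ is true.
  s5 (successors {s3, s4}): φ is false.
For instance, at s2:
  At s2: []p requires p at every successor {s0, s4}.
    p fails at s0, so []p is false at s2.
Satisfying worlds: {s0, s1, s4}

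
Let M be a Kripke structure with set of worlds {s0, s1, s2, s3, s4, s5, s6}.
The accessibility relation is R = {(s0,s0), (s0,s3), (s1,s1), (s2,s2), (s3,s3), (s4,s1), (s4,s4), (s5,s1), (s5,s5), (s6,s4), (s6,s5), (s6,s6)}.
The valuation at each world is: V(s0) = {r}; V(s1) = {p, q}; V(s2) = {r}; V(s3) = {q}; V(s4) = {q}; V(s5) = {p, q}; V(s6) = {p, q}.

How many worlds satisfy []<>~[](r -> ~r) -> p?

Recall that []ψ holds at a world iff ψ holds at every accessible world, and <>ψ holds iff ψ holds at some accessible world.
Let φ = []<>~[](r -> ~r) -> p. Evaluate φ at each world:
  s0 (successors {s0, s3}): φ is true.
  s1 (successors {s1}): φ is true.
  s2 (successors {s2}): φ is false.
  s3 (successors {s3}): φ is true.
  s4 (successors {s1, s4}): φ is true.
  s5 (successors {s1, s5}): φ is true.
  s6 (successors {s4, s5, s6}): φ is true.
For instance, at s4:
  At s4: []<>~[](r -> ~r) is false, p is false, so []<>~[](r -> ~r) -> p is true.
    At s4: []<>~[](r -> ~r) requires <>~[](r -> ~r) at every successor {s1, s4}.
      <>~[](r -> ~r) fails at s1, so []<>~[](r -> ~r) is false at s4.
Satisfying worlds: {s0, s1, s3, s4, s5, s6}

6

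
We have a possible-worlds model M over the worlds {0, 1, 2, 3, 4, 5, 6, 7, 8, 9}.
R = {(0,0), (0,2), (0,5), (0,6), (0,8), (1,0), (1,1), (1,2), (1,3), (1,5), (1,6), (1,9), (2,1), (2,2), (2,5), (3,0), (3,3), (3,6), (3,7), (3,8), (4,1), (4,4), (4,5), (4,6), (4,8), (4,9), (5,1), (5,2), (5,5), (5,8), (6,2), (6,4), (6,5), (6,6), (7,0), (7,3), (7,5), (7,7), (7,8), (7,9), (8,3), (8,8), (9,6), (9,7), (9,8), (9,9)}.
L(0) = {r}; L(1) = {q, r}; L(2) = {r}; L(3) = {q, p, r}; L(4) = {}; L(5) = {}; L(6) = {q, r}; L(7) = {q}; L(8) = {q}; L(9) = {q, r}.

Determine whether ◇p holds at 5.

At 5: ◇p requires p at some successor in {1, 2, 5, 8}.
  At 1: p is false.
  At 2: p is false.
  At 5: p is false.
  At 8: p is false.
So ◇p is false at 5.

No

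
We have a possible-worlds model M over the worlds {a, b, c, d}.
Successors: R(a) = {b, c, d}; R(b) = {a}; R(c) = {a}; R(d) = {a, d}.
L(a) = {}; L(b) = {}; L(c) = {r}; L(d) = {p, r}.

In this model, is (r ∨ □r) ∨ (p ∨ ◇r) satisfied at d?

Yes

At d: r ∨ □r is true, p ∨ ◇r is true, so (r ∨ □r) ∨ (p ∨ ◇r) is true.
  At d: r is true, □r is false, so r ∨ □r is true.
    At d: □r requires r at every successor {a, d}.
      r fails at a, so □r is false at d.
  At d: p is true, ◇r is true, so p ∨ ◇r is true.
    At d: ◇r requires r at some successor in {a, d}.
      r holds at d, so ◇r is true at d.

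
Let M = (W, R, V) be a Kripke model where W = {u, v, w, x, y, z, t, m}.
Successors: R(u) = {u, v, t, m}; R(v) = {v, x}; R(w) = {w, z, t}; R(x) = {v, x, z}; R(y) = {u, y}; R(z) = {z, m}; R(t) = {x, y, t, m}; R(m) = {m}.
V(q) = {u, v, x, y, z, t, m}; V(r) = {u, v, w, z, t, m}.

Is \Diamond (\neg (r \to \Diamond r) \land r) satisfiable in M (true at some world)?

No

Recall that \Diamond ψ holds at a world iff ψ holds at some accessible world.
Let φ = \Diamond (\neg (r \to \Diamond r) \land r). Evaluate φ at each world:
  u (successors {u, v, t, m}): φ is false.
  v (successors {v, x}): φ is false.
  w (successors {w, z, t}): φ is false.
  x (successors {v, x, z}): φ is false.
  y (successors {u, y}): φ is false.
  z (successors {z, m}): φ is false.
  t (successors {x, y, t, m}): φ is false.
  m (successors {m}): φ is false.
For instance, at y:
  At y: \Diamond (\neg (r \to \Diamond r) \land r) requires \neg (r \to \Diamond r) \land r at some successor in {u, y}.
    At u: \neg (r \to \Diamond r) \land r is false.
    At y: \neg (r \to \Diamond r) \land r is false.
  So \Diamond (\neg (r \to \Diamond r) \land r) is false at y.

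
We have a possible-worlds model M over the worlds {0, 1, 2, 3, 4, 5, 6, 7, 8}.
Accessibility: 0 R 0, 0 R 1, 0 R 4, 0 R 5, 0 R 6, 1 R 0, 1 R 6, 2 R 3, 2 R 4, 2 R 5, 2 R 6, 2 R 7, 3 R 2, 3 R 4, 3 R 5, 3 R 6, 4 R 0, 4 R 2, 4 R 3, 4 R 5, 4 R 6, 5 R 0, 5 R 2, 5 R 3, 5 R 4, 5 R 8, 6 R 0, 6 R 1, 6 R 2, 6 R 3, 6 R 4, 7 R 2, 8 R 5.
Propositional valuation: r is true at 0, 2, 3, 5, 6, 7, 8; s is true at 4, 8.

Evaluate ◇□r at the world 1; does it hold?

Recall that □ψ holds at a world iff ψ holds at every accessible world, and ◇ψ holds iff ψ holds at some accessible world.
At 1: ◇□r requires □r at some successor in {0, 6}.
  At 0: □r is false.
  At 6: □r is false.
So ◇□r is false at 1.

No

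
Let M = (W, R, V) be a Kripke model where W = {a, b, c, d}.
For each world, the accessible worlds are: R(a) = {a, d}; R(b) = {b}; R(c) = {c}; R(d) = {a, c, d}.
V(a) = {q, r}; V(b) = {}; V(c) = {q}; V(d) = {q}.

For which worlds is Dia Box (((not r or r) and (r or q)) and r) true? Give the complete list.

none

Let φ = Dia Box (((not r or r) and (r or q)) and r). Evaluate φ at each world:
  a (successors {a, d}): φ is false.
  b (successors {b}): φ is false.
  c (successors {c}): φ is false.
  d (successors {a, c, d}): φ is false.
For instance, at d:
  At d: Dia Box (((not r or r) and (r or q)) and r) requires Box (((not r or r) and (r or q)) and r) at some successor in {a, c, d}.
    At a: Box (((not r or r) and (r or q)) and r) is false.
    At c: Box (((not r or r) and (r or q)) and r) is false.
    At d: Box (((not r or r) and (r or q)) and r) is false.
  So Dia Box (((not r or r) and (r or q)) and r) is false at d.
Satisfying worlds: none.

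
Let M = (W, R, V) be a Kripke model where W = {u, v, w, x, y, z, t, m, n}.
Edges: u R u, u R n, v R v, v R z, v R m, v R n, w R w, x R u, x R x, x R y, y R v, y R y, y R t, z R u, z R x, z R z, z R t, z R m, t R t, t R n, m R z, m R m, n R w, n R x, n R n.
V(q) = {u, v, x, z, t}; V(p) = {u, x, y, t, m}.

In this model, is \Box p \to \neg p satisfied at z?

Yes

At z: \Box p is false, \neg p is true, so \Box p \to \neg p is true.
  At z: \Box p requires p at every successor {u, x, z, t, m}.
    p fails at z, so \Box p is false at z.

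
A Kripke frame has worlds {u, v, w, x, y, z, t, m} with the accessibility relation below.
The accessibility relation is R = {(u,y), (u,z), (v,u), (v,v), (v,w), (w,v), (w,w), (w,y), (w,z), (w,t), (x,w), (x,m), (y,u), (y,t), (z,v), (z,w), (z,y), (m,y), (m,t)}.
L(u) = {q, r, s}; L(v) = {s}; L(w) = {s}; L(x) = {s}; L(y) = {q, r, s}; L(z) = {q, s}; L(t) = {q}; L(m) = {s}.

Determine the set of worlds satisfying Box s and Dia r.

Let φ = Box s and Dia r. Evaluate φ at each world:
  u (successors {y, z}): φ is true.
  v (successors {u, v, w}): φ is true.
  w (successors {v, w, y, z, t}): φ is false.
  x (successors {w, m}): φ is false.
  y (successors {u, t}): φ is false.
  z (successors {v, w, y}): φ is true.
  t (successors ∅): φ is false.
  m (successors {y, t}): φ is false.
For instance, at w:
  At w: Box s is false, Dia r is true, so Box s and Dia r is false.
    At w: Box s requires s at every successor {v, w, y, z, t}.
      s fails at t, so Box s is false at w.
    At w: Dia r requires r at some successor in {v, w, y, z, t}.
      r holds at y, so Dia r is true at w.
Satisfying worlds: {u, v, z}

u, v, z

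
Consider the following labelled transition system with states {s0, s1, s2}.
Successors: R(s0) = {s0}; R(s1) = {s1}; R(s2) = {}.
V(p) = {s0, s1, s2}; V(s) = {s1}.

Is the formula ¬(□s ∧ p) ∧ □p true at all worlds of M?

No

Recall that □ψ holds at a world iff ψ holds at every accessible world, and ◇ψ holds iff ψ holds at some accessible world.
Let φ = ¬(□s ∧ p) ∧ □p. Evaluate φ at each world:
  s0 (successors {s0}): φ is true.
  s1 (successors {s1}): φ is false.
  s2 (successors ∅): φ is false.
Detail at s1 (counterexample):
  At s1: ¬(□s ∧ p) is false, □p is true, so ¬(□s ∧ p) ∧ □p is false.
    At s1: □s ∧ p is true, so ¬(□s ∧ p) is false.
      At s1: □s is true, p is true, so □s ∧ p is true.
    At s1: □p requires p at every successor {s1}.
      At s1: p is true.
    So □p is true at s1.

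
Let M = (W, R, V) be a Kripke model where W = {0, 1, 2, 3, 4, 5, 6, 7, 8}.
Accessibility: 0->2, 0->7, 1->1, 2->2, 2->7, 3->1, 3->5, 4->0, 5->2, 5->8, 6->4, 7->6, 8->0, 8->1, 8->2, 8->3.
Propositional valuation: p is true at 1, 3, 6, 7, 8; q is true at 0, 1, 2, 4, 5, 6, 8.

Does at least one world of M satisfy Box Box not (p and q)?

Let φ = Box Box not (p and q). Evaluate φ at each world:
  0 (successors {2, 7}): φ is false.
  1 (successors {1}): φ is false.
  2 (successors {2, 7}): φ is false.
  3 (successors {1, 5}): φ is false.
  4 (successors {0}): φ is true.
  5 (successors {2, 8}): φ is false.
  6 (successors {4}): φ is true.
  7 (successors {6}): φ is true.
  8 (successors {0, 1, 2, 3}): φ is false.
Detail at 4 (witness):
  At 4: Box Box not (p and q) requires Box not (p and q) at every successor {0}.
      At 0: Box not (p and q) requires not (p and q) at every successor {2, 7}.
        At 2: not (p and q) is true.
        At 7: not (p and q) is true.
      So Box not (p and q) is true at 0.
  So Box Box not (p and q) is true at 4.

Yes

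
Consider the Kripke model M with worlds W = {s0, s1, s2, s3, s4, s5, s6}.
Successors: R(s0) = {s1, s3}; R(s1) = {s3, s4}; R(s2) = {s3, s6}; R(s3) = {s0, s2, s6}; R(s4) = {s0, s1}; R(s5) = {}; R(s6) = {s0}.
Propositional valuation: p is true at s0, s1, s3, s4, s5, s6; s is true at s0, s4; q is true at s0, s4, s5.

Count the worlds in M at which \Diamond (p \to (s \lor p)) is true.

6

Recall that \Diamond ψ holds at a world iff ψ holds at some accessible world.
Let φ = \Diamond (p \to (s \lor p)). Evaluate φ at each world:
  s0 (successors {s1, s3}): φ is true.
  s1 (successors {s3, s4}): φ is true.
  s2 (successors {s3, s6}): φ is true.
  s3 (successors {s0, s2, s6}): φ is true.
  s4 (successors {s0, s1}): φ is true.
  s5 (successors ∅): φ is false.
  s6 (successors {s0}): φ is true.
For instance, at s3:
  At s3: \Diamond (p \to (s \lor p)) requires p \to (s \lor p) at some successor in {s0, s2, s6}.
    p \to (s \lor p) holds at s0, so \Diamond (p \to (s \lor p)) is true at s3.
Satisfying worlds: {s0, s1, s2, s3, s4, s6}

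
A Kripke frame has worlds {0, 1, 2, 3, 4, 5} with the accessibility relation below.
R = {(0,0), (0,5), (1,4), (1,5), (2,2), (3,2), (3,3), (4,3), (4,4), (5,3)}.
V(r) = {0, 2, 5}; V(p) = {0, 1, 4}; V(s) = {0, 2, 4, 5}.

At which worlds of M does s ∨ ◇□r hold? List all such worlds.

Let φ = s ∨ ◇□r. Evaluate φ at each world:
  0 (successors {0, 5}): φ is true.
  1 (successors {4, 5}): φ is false.
  2 (successors {2}): φ is true.
  3 (successors {2, 3}): φ is true.
  4 (successors {3, 4}): φ is true.
  5 (successors {3}): φ is true.
For instance, at 5:
  At 5: s is true, ◇□r is false, so s ∨ ◇□r is true.
    At 5: ◇□r requires □r at some successor in {3}.
      At 3: □r is false.
    So ◇□r is false at 5.
Satisfying worlds: {0, 2, 3, 4, 5}

0, 2, 3, 4, 5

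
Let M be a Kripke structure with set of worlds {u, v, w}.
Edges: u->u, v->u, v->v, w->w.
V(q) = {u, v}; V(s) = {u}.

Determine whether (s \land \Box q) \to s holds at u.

Yes

At u: s \land \Box q is true, s is true, so (s \land \Box q) \to s is true.
  At u: s is true, \Box q is true, so s \land \Box q is true.
    At u: \Box q requires q at every successor {u}.
      At u: q is true.
    So \Box q is true at u.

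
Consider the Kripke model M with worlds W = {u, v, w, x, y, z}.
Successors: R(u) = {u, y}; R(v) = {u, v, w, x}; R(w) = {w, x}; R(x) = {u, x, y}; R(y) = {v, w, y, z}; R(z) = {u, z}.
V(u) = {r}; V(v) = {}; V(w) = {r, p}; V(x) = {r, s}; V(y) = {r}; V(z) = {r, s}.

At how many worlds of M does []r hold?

4

Let φ = []r. Evaluate φ at each world:
  u (successors {u, y}): φ is true.
  v (successors {u, v, w, x}): φ is false.
  w (successors {w, x}): φ is true.
  x (successors {u, x, y}): φ is true.
  y (successors {v, w, y, z}): φ is false.
  z (successors {u, z}): φ is true.
For instance, at v:
  At v: []r requires r at every successor {u, v, w, x}.
    r fails at v, so []r is false at v.
Satisfying worlds: {u, w, x, z}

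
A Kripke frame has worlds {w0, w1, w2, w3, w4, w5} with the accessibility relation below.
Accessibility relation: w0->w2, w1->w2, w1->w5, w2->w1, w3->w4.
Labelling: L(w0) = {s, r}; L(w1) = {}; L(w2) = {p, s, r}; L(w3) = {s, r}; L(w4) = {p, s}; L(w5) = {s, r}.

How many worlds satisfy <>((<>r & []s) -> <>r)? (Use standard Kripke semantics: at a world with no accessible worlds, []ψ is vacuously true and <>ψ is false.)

Let φ = <>((<>r & []s) -> <>r). Evaluate φ at each world:
  w0 (successors {w2}): φ is true.
  w1 (successors {w2, w5}): φ is true.
  w2 (successors {w1}): φ is true.
  w3 (successors {w4}): φ is true.
  w4 (successors ∅): φ is false.
  w5 (successors ∅): φ is false.
For instance, at w3:
  At w3: <>((<>r & []s) -> <>r) requires (<>r & []s) -> <>r at some successor in {w4}.
    (<>r & []s) -> <>r holds at w4, so <>((<>r & []s) -> <>r) is true at w3.
      At w4: <>r & []s is false, <>r is false, so (<>r & []s) -> <>r is true.
Satisfying worlds: {w0, w1, w2, w3}

4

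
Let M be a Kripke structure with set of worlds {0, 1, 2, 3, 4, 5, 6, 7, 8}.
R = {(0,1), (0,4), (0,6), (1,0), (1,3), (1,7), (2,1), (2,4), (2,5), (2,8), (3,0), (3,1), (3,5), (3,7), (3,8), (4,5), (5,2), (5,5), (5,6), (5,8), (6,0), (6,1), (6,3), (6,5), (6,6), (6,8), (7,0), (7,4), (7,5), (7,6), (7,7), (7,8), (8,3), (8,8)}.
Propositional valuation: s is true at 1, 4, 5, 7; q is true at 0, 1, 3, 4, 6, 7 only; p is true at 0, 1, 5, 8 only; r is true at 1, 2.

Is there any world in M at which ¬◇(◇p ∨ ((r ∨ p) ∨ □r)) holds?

Recall that □ψ holds at a world iff ψ holds at every accessible world, and ◇ψ holds iff ψ holds at some accessible world.
Let φ = ¬◇(◇p ∨ ((r ∨ p) ∨ □r)). Evaluate φ at each world:
  0 (successors {1, 4, 6}): φ is false.
  1 (successors {0, 3, 7}): φ is false.
  2 (successors {1, 4, 5, 8}): φ is false.
  3 (successors {0, 1, 5, 7, 8}): φ is false.
  4 (successors {5}): φ is false.
  5 (successors {2, 5, 6, 8}): φ is false.
  6 (successors {0, 1, 3, 5, 6, 8}): φ is false.
  7 (successors {0, 4, 5, 6, 7, 8}): φ is false.
  8 (successors {3, 8}): φ is false.
For instance, at 7:
  At 7: ◇(◇p ∨ ((r ∨ p) ∨ □r)) is true, so ¬◇(◇p ∨ ((r ∨ p) ∨ □r)) is false.
    At 7: ◇(◇p ∨ ((r ∨ p) ∨ □r)) requires ◇p ∨ ((r ∨ p) ∨ □r) at some successor in {0, 4, 5, 6, 7, 8}.
      ◇p ∨ ((r ∨ p) ∨ □r) holds at 0, so ◇(◇p ∨ ((r ∨ p) ∨ □r)) is true at 7.

No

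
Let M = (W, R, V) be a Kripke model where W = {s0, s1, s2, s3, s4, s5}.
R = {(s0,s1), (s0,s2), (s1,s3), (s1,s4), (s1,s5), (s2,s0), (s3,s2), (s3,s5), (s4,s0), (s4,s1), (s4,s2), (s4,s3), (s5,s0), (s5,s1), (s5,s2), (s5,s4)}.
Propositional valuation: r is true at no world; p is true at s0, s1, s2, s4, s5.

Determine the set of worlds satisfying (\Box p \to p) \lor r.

s0, s1, s2, s4, s5

Let φ = (\Box p \to p) \lor r. Evaluate φ at each world:
  s0 (successors {s1, s2}): φ is true.
  s1 (successors {s3, s4, s5}): φ is true.
  s2 (successors {s0}): φ is true.
  s3 (successors {s2, s5}): φ is false.
  s4 (successors {s0, s1, s2, s3}): φ is true.
  s5 (successors {s0, s1, s2, s4}): φ is true.
For instance, at s4:
  At s4: \Box p \to p is true, r is false, so (\Box p \to p) \lor r is true.
    At s4: \Box p is false, p is true, so \Box p \to p is true.
      At s4: \Box p requires p at every successor {s0, s1, s2, s3}.
        p fails at s3, so \Box p is false at s4.
Satisfying worlds: {s0, s1, s2, s4, s5}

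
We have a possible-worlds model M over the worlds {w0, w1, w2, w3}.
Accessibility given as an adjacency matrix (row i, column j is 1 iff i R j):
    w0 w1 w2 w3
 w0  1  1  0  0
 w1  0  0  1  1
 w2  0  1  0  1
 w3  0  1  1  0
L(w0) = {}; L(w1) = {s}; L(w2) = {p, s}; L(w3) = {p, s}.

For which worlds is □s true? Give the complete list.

w1, w2, w3

Let φ = □s. Evaluate φ at each world:
  w0 (successors {w0, w1}): φ is false.
  w1 (successors {w2, w3}): φ is true.
  w2 (successors {w1, w3}): φ is true.
  w3 (successors {w1, w2}): φ is true.
For instance, at w2:
  At w2: □s requires s at every successor {w1, w3}.
    At w1: s is true.
    At w3: s is true.
  So □s is true at w2.
Satisfying worlds: {w1, w2, w3}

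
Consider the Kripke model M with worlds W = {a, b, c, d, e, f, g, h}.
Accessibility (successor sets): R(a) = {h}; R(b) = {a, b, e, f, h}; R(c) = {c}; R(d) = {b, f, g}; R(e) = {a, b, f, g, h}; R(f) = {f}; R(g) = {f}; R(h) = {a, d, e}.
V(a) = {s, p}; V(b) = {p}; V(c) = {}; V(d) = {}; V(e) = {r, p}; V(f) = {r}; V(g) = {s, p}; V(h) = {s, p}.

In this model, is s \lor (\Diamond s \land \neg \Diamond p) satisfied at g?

At g: s is true, \Diamond s \land \neg \Diamond p is false, so s \lor (\Diamond s \land \neg \Diamond p) is true.
  At g: \Diamond s is false, \neg \Diamond p is true, so \Diamond s \land \neg \Diamond p is false.
    At g: \Diamond s requires s at some successor in {f}.
      At f: s is false.
    So \Diamond s is false at g.
    At g: \Diamond p is false, so \neg \Diamond p is true.
      At g: \Diamond p requires p at some successor in {f}.
        At f: p is false.
      So \Diamond p is false at g.

Yes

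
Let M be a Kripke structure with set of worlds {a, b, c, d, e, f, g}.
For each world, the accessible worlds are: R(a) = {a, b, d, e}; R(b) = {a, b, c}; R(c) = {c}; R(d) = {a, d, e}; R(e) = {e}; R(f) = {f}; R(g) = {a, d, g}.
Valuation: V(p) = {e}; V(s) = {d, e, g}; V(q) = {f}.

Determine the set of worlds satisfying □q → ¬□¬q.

a, b, c, d, e, f, g

Let φ = □q → ¬□¬q. Evaluate φ at each world:
  a (successors {a, b, d, e}): φ is true.
  b (successors {a, b, c}): φ is true.
  c (successors {c}): φ is true.
  d (successors {a, d, e}): φ is true.
  e (successors {e}): φ is true.
  f (successors {f}): φ is true.
  g (successors {a, d, g}): φ is true.
For instance, at b:
  At b: □q is false, ¬□¬q is false, so □q → ¬□¬q is true.
    At b: □q requires q at every successor {a, b, c}.
      q fails at a, so □q is false at b.
    At b: □¬q is true, so ¬□¬q is false.
      At b: □¬q requires ¬q at every successor {a, b, c}.
        At a: ¬q is true.
        At b: ¬q is true.
        At c: ¬q is true.
      So □¬q is true at b.
Satisfying worlds: {a, b, c, d, e, f, g}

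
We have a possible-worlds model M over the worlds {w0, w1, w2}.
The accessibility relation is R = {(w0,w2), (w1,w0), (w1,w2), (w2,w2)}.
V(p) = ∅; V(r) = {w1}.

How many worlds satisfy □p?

0

Let φ = □p. Evaluate φ at each world:
  w0 (successors {w2}): φ is false.
  w1 (successors {w0, w2}): φ is false.
  w2 (successors {w2}): φ is false.
For instance, at w1:
  At w1: □p requires p at every successor {w0, w2}.
    p fails at w0, so □p is false at w1.
Satisfying worlds: none.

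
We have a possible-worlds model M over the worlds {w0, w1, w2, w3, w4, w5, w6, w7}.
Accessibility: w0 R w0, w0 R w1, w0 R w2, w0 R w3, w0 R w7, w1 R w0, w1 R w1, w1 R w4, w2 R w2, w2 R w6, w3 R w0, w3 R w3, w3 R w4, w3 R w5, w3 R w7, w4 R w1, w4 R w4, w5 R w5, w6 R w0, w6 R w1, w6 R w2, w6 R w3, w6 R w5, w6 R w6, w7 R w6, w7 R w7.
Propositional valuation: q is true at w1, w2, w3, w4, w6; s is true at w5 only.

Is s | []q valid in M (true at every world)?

No

Let φ = s | []q. Evaluate φ at each world:
  w0 (successors {w0, w1, w2, w3, w7}): φ is false.
  w1 (successors {w0, w1, w4}): φ is false.
  w2 (successors {w2, w6}): φ is true.
  w3 (successors {w0, w3, w4, w5, w7}): φ is false.
  w4 (successors {w1, w4}): φ is true.
  w5 (successors {w5}): φ is true.
  w6 (successors {w0, w1, w2, w3, w5, w6}): φ is false.
  w7 (successors {w6, w7}): φ is false.
Detail at w0 (counterexample):
  At w0: s is false, []q is false, so s | []q is false.
    At w0: []q requires q at every successor {w0, w1, w2, w3, w7}.
      q fails at w0, so []q is false at w0.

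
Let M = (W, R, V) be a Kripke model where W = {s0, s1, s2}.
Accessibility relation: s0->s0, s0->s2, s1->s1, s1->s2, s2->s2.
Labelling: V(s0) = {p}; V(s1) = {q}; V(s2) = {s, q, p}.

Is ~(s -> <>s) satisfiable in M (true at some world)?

No

Let φ = ~(s -> <>s). Evaluate φ at each world:
  s0 (successors {s0, s2}): φ is false.
  s1 (successors {s1, s2}): φ is false.
  s2 (successors {s2}): φ is false.
For instance, at s0:
  At s0: s -> <>s is true, so ~(s -> <>s) is false.
    At s0: s is false, <>s is true, so s -> <>s is true.
      At s0: <>s requires s at some successor in {s0, s2}.
        s holds at s2, so <>s is true at s0.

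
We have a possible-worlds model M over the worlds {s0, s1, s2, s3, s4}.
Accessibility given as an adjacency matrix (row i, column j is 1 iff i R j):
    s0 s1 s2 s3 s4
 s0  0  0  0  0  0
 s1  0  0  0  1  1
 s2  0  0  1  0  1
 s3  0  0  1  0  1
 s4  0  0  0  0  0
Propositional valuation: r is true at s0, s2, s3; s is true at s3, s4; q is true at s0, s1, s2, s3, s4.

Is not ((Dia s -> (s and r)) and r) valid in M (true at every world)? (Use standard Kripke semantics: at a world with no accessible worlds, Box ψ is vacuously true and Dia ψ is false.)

Let φ = not ((Dia s -> (s and r)) and r). Evaluate φ at each world:
  s0 (successors ∅): φ is false.
  s1 (successors {s3, s4}): φ is true.
  s2 (successors {s2, s4}): φ is true.
  s3 (successors {s2, s4}): φ is false.
  s4 (successors ∅): φ is true.
Detail at s0 (counterexample):
  At s0: (Dia s -> (s and r)) and r is true, so not ((Dia s -> (s and r)) and r) is false.
    At s0: Dia s -> (s and r) is true, r is true, so (Dia s -> (s and r)) and r is true.
      At s0: Dia s is false, s and r is false, so Dia s -> (s and r) is true.

No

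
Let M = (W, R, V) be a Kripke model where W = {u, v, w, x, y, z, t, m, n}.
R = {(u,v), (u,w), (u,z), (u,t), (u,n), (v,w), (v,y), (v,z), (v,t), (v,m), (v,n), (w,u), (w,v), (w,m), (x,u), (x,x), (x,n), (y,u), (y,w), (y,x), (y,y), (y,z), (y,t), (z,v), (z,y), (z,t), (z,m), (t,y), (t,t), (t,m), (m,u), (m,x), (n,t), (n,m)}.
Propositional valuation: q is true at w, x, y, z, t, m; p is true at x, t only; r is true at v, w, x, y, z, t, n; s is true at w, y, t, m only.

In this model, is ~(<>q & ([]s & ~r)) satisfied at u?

At u: <>q & ([]s & ~r) is false, so ~(<>q & ([]s & ~r)) is true.
  At u: <>q is true, []s & ~r is false, so <>q & ([]s & ~r) is false.
    At u: <>q requires q at some successor in {v, w, z, t, n}.
      q holds at w, so <>q is true at u.
    At u: []s is false, ~r is true, so []s & ~r is false.
      At u: []s requires s at every successor {v, w, z, t, n}.
        s fails at v, so []s is false at u.

Yes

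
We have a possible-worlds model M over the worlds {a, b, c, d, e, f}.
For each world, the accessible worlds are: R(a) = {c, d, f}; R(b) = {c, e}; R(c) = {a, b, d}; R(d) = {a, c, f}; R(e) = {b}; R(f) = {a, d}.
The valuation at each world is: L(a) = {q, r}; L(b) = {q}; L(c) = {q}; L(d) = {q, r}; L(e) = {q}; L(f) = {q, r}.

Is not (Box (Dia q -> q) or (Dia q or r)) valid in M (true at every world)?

No

Recall that Box ψ holds at a world iff ψ holds at every accessible world, and Dia ψ holds iff ψ holds at some accessible world.
Let φ = not (Box (Dia q -> q) or (Dia q or r)). Evaluate φ at each world:
  a (successors {c, d, f}): φ is false.
  b (successors {c, e}): φ is false.
  c (successors {a, b, d}): φ is false.
  d (successors {a, c, f}): φ is false.
  e (successors {b}): φ is false.
  f (successors {a, d}): φ is false.
Detail at a (counterexample):
  At a: Box (Dia q -> q) or (Dia q or r) is true, so not (Box (Dia q -> q) or (Dia q or r)) is false.
    At a: Box (Dia q -> q) is true, Dia q or r is true, so Box (Dia q -> q) or (Dia q or r) is true.
      At a: Box (Dia q -> q) requires Dia q -> q at every successor {c, d, f}.
        At c: Dia q -> q is true.
        At d: Dia q -> q is true.
        At f: Dia q -> q is true.
      So Box (Dia q -> q) is true at a.
      At a: Dia q is true, r is true, so Dia q or r is true.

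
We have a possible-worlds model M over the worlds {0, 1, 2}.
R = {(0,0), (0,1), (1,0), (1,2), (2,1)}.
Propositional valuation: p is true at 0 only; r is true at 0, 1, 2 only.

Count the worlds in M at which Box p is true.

Let φ = Box p. Evaluate φ at each world:
  0 (successors {0, 1}): φ is false.
  1 (successors {0, 2}): φ is false.
  2 (successors {1}): φ is false.
For instance, at 1:
  At 1: Box p requires p at every successor {0, 2}.
    p fails at 2, so Box p is false at 1.
Satisfying worlds: none.

0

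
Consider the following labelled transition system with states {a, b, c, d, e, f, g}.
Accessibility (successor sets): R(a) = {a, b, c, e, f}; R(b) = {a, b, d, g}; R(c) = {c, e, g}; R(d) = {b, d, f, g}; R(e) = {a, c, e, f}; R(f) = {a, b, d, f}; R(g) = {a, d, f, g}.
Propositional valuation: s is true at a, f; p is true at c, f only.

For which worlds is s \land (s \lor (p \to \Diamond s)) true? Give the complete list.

Let φ = s \land (s \lor (p \to \Diamond s)). Evaluate φ at each world:
  a (successors {a, b, c, e, f}): φ is true.
  b (successors {a, b, d, g}): φ is false.
  c (successors {c, e, g}): φ is false.
  d (successors {b, d, f, g}): φ is false.
  e (successors {a, c, e, f}): φ is false.
  f (successors {a, b, d, f}): φ is true.
  g (successors {a, d, f, g}): φ is false.
For instance, at g:
  At g: s is false, s \lor (p \to \Diamond s) is true, so s \land (s \lor (p \to \Diamond s)) is false.
    At g: s is false, p \to \Diamond s is true, so s \lor (p \to \Diamond s) is true.
      At g: p is false, \Diamond s is true, so p \to \Diamond s is true.
Satisfying worlds: {a, f}

a, f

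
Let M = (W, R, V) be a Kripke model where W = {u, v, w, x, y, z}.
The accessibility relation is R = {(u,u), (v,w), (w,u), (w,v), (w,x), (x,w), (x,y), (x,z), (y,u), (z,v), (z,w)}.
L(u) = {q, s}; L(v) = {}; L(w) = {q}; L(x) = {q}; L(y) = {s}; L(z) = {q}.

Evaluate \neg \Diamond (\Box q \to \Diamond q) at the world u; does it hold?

No

Recall that \Box ψ holds at a world iff ψ holds at every accessible world, and \Diamond ψ holds iff ψ holds at some accessible world.
At u: \Diamond (\Box q \to \Diamond q) is true, so \neg \Diamond (\Box q \to \Diamond q) is false.
  At u: \Diamond (\Box q \to \Diamond q) requires \Box q \to \Diamond q at some successor in {u}.
    \Box q \to \Diamond q holds at u, so \Diamond (\Box q \to \Diamond q) is true at u.
      At u: \Box q is true, \Diamond q is true, so \Box q \to \Diamond q is true.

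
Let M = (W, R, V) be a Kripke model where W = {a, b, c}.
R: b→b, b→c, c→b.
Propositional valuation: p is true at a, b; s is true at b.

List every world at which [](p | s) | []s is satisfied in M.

a, c

Let φ = [](p | s) | []s. Evaluate φ at each world:
  a (successors ∅): φ is true.
  b (successors {b, c}): φ is false.
  c (successors {b}): φ is true.
For instance, at b:
  At b: [](p | s) is false, []s is false, so [](p | s) | []s is false.
    At b: [](p | s) requires p | s at every successor {b, c}.
      p | s fails at c, so [](p | s) is false at b.
    At b: []s requires s at every successor {b, c}.
      s fails at c, so []s is false at b.
Satisfying worlds: {a, c}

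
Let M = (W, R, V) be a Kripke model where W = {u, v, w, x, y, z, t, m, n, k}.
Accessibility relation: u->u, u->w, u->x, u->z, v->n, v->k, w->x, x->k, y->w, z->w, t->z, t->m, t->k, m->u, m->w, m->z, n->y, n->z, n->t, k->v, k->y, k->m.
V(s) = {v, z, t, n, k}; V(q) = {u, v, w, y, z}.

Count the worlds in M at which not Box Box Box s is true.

Recall that Box ψ holds at a world iff ψ holds at every accessible world, and Dia ψ holds iff ψ holds at some accessible world.
Let φ = not Box Box Box s. Evaluate φ at each world:
  u (successors {u, w, x, z}): φ is true.
  v (successors {n, k}): φ is true.
  w (successors {x}): φ is true.
  x (successors {k}): φ is true.
  y (successors {w}): φ is false.
  z (successors {w}): φ is false.
  t (successors {z, m, k}): φ is true.
  m (successors {u, w, z}): φ is true.
  n (successors {y, z, t}): φ is true.
  k (successors {v, y, m}): φ is true.
For instance, at w:
  At w: Box Box Box s is false, so not Box Box Box s is true.
    At w: Box Box Box s requires Box Box s at every successor {x}.
      Box Box s fails at x, so Box Box Box s is false at w.
Satisfying worlds: {u, v, w, x, t, m, n, k}

8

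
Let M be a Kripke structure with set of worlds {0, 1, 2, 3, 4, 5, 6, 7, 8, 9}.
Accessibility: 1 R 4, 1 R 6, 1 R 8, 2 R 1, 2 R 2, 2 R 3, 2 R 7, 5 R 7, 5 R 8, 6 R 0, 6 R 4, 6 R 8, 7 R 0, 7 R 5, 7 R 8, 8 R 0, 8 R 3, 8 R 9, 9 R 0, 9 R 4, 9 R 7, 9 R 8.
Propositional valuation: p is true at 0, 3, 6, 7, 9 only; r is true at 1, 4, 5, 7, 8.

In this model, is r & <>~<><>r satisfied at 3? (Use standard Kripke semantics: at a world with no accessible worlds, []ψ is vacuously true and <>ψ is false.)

No

Recall that <>ψ holds at a world iff ψ holds at some accessible world.
At 3: r is false, <>~<><>r is false, so r & <>~<><>r is false.
  At 3: no accessible worlds, so <>~<><>r is false.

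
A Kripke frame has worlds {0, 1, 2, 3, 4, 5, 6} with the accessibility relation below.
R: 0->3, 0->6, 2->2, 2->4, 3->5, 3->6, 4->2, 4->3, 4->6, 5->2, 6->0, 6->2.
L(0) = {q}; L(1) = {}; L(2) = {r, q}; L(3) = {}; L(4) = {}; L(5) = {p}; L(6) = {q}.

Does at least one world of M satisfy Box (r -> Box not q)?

Let φ = Box (r -> Box not q). Evaluate φ at each world:
  0 (successors {3, 6}): φ is true.
  1 (successors ∅): φ is true.
  2 (successors {2, 4}): φ is false.
  3 (successors {5, 6}): φ is true.
  4 (successors {2, 3, 6}): φ is false.
  5 (successors {2}): φ is false.
  6 (successors {0, 2}): φ is false.
Detail at 0 (witness):
  At 0: Box (r -> Box not q) requires r -> Box not q at every successor {3, 6}.
      At 3: r is false, Box not q is false, so r -> Box not q is true.
      At 6: r is false, Box not q is false, so r -> Box not q is true.
  So Box (r -> Box not q) is true at 0.

Yes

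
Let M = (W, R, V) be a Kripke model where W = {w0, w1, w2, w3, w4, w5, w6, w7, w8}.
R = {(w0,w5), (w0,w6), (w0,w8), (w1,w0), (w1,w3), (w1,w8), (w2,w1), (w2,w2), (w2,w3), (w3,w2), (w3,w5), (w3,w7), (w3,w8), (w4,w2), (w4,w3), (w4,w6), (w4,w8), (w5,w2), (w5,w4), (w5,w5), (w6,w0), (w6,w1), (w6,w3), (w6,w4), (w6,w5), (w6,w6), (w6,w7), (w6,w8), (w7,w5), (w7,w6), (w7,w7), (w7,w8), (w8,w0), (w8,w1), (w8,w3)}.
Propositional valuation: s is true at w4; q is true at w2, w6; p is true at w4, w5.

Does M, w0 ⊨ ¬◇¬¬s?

At w0: ◇¬¬s is false, so ¬◇¬¬s is true.
  At w0: ◇¬¬s requires ¬¬s at some successor in {w5, w6, w8}.
    At w5: ¬¬s is false.
    At w6: ¬¬s is false.
    At w8: ¬¬s is false.
  So ◇¬¬s is false at w0.

Yes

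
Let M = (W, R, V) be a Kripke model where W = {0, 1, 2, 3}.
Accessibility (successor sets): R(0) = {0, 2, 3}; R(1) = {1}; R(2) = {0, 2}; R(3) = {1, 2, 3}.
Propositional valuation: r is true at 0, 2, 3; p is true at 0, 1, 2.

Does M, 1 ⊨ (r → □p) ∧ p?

At 1: r → □p is true, p is true, so (r → □p) ∧ p is true.
  At 1: r is false, □p is true, so r → □p is true.
    At 1: □p requires p at every successor {1}.
      At 1: p is true.
    So □p is true at 1.

Yes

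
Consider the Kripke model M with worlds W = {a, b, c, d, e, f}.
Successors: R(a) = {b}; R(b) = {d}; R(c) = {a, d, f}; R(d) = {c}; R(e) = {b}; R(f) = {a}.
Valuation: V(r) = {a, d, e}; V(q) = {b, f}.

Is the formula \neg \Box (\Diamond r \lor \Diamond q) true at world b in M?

At b: \Box (\Diamond r \lor \Diamond q) is false, so \neg \Box (\Diamond r \lor \Diamond q) is true.
  At b: \Box (\Diamond r \lor \Diamond q) requires \Diamond r \lor \Diamond q at every successor {d}.
    \Diamond r \lor \Diamond q fails at d, so \Box (\Diamond r \lor \Diamond q) is false at b.
      At d: \Diamond r is false, \Diamond q is false, so \Diamond r \lor \Diamond q is false.

Yes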